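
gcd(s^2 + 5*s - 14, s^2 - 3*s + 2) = s - 2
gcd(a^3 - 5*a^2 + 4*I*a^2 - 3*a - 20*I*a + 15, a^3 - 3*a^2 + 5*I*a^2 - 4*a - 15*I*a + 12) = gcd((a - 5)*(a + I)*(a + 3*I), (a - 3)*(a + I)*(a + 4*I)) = a + I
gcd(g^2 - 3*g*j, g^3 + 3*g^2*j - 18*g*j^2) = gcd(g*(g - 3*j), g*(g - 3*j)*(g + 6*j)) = g^2 - 3*g*j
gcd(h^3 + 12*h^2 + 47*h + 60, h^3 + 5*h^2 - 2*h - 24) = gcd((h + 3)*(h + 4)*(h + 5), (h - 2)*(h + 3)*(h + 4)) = h^2 + 7*h + 12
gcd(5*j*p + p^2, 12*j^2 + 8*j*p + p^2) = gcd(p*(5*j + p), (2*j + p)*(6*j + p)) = 1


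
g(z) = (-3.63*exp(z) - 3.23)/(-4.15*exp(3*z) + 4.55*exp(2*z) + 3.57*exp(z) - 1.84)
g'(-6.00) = 0.01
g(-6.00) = 1.77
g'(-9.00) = 0.00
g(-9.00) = 1.76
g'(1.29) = -0.36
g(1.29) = 0.13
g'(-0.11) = 0.84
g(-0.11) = -3.20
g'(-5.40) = 0.02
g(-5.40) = 1.78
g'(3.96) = -0.00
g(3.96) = 0.00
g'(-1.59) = 5.10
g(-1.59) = 4.14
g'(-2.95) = 0.38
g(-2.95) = 2.08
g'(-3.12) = 0.31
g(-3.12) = 2.03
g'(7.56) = -0.00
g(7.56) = 0.00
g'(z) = (-3.63*exp(z) - 3.23)*(12.45*exp(3*z) - 9.1*exp(2*z) - 3.57*exp(z))/(-4.15*exp(3*z) + 4.55*exp(2*z) + 3.57*exp(z) - 1.84)^2 - 3.63*exp(z)/(-4.15*exp(3*z) + 4.55*exp(2*z) + 3.57*exp(z) - 1.84) = (-30.129*exp(3*z) - 23.697*exp(2*z) + 29.393*exp(z) + 18.2103)*exp(z)/(17.2225*exp(6*z) - 37.765*exp(5*z) - 8.9285*exp(4*z) + 47.759*exp(3*z) - 3.9991*exp(2*z) - 13.1376*exp(z) + 3.3856)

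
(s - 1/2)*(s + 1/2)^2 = s^3 + s^2/2 - s/4 - 1/8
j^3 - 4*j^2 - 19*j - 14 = (j - 7)*(j + 1)*(j + 2)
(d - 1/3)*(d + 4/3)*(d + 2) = d^3 + 3*d^2 + 14*d/9 - 8/9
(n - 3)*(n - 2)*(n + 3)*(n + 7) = n^4 + 5*n^3 - 23*n^2 - 45*n + 126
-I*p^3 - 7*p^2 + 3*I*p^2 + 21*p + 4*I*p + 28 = (p - 4)*(p - 7*I)*(-I*p - I)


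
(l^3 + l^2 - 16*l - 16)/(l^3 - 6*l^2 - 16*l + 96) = (l + 1)/(l - 6)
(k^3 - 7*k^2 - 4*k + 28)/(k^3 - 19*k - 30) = (k^2 - 9*k + 14)/(k^2 - 2*k - 15)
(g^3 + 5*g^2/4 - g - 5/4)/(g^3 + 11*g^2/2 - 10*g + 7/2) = (4*g^2 + 9*g + 5)/(2*(2*g^2 + 13*g - 7))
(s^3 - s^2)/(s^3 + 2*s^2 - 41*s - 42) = s^2*(s - 1)/(s^3 + 2*s^2 - 41*s - 42)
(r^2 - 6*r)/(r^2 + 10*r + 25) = r*(r - 6)/(r^2 + 10*r + 25)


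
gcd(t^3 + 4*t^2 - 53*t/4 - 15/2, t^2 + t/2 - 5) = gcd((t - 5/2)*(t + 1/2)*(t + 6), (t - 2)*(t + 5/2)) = 1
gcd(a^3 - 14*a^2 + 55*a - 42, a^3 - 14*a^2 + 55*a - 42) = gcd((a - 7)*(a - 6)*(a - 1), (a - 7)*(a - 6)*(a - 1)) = a^3 - 14*a^2 + 55*a - 42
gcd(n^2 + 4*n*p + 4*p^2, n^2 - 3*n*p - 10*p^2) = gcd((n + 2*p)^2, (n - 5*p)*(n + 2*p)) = n + 2*p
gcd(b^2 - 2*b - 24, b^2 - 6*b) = b - 6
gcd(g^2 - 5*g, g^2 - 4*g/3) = g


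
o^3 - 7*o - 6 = (o - 3)*(o + 1)*(o + 2)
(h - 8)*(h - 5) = h^2 - 13*h + 40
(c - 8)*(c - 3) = c^2 - 11*c + 24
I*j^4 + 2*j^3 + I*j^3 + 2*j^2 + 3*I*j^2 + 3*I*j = j*(j - 3*I)*(j + I)*(I*j + I)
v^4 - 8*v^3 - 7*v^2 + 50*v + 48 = (v - 8)*(v - 3)*(v + 1)*(v + 2)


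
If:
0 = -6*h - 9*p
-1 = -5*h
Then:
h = 1/5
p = -2/15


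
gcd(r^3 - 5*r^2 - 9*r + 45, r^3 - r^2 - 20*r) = r - 5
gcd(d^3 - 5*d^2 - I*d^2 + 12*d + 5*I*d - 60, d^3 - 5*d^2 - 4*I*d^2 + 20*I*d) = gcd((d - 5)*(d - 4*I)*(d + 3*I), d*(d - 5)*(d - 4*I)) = d^2 + d*(-5 - 4*I) + 20*I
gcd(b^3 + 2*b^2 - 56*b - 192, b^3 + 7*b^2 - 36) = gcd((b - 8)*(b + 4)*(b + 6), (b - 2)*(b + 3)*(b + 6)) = b + 6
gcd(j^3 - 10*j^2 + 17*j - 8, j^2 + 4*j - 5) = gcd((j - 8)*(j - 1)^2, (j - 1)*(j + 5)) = j - 1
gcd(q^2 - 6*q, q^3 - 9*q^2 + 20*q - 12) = q - 6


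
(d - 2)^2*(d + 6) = d^3 + 2*d^2 - 20*d + 24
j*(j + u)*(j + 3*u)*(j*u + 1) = j^4*u + 4*j^3*u^2 + j^3 + 3*j^2*u^3 + 4*j^2*u + 3*j*u^2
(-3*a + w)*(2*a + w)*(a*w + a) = -6*a^3*w - 6*a^3 - a^2*w^2 - a^2*w + a*w^3 + a*w^2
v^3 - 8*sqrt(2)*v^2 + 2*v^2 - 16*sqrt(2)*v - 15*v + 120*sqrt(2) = (v - 3)*(v + 5)*(v - 8*sqrt(2))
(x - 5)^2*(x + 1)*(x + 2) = x^4 - 7*x^3 - 3*x^2 + 55*x + 50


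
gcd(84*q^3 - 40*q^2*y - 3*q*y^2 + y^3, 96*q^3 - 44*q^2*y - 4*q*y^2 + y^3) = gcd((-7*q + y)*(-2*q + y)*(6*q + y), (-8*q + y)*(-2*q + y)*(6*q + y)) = -12*q^2 + 4*q*y + y^2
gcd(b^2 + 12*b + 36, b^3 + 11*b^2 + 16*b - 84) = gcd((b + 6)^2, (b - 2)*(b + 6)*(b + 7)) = b + 6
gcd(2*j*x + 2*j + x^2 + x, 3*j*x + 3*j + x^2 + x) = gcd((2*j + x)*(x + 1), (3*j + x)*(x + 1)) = x + 1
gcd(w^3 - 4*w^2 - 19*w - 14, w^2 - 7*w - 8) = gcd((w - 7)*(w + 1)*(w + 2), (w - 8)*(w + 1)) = w + 1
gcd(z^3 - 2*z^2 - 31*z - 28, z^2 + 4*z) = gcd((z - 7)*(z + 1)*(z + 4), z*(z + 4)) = z + 4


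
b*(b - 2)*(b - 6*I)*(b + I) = b^4 - 2*b^3 - 5*I*b^3 + 6*b^2 + 10*I*b^2 - 12*b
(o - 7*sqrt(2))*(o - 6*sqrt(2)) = o^2 - 13*sqrt(2)*o + 84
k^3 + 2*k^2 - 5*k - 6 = (k - 2)*(k + 1)*(k + 3)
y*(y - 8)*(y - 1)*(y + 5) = y^4 - 4*y^3 - 37*y^2 + 40*y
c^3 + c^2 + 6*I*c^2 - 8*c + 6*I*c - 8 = (c + 1)*(c + 2*I)*(c + 4*I)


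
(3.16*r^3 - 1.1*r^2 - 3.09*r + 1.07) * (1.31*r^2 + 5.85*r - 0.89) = 4.1396*r^5 + 17.045*r^4 - 13.2953*r^3 - 15.6958*r^2 + 9.0096*r - 0.9523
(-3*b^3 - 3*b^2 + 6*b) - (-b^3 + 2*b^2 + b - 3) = -2*b^3 - 5*b^2 + 5*b + 3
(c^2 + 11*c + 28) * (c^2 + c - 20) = c^4 + 12*c^3 + 19*c^2 - 192*c - 560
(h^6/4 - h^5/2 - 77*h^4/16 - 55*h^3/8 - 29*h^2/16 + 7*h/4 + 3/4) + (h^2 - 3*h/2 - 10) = h^6/4 - h^5/2 - 77*h^4/16 - 55*h^3/8 - 13*h^2/16 + h/4 - 37/4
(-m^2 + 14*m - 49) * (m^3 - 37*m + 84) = -m^5 + 14*m^4 - 12*m^3 - 602*m^2 + 2989*m - 4116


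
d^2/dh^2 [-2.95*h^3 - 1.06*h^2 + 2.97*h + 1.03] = -17.7*h - 2.12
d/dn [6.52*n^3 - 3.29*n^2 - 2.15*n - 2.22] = 19.56*n^2 - 6.58*n - 2.15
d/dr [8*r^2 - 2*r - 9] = 16*r - 2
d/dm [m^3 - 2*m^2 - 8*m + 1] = 3*m^2 - 4*m - 8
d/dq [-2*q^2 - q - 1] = -4*q - 1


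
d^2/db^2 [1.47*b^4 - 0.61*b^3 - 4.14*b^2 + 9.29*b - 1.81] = 17.64*b^2 - 3.66*b - 8.28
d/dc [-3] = 0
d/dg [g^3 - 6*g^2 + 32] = 3*g*(g - 4)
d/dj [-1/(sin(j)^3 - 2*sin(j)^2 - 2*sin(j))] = (3*cos(j) - 4/tan(j) - 2*cos(j)/sin(j)^2)/(sin(j)^2 - 2*sin(j) - 2)^2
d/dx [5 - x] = -1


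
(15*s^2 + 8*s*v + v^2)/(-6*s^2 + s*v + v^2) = (-5*s - v)/(2*s - v)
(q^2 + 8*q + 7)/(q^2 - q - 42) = (q^2 + 8*q + 7)/(q^2 - q - 42)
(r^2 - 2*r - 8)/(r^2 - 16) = (r + 2)/(r + 4)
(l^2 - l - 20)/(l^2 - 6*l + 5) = (l + 4)/(l - 1)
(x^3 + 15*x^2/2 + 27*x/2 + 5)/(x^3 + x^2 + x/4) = 2*(x^2 + 7*x + 10)/(x*(2*x + 1))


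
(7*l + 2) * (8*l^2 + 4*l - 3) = 56*l^3 + 44*l^2 - 13*l - 6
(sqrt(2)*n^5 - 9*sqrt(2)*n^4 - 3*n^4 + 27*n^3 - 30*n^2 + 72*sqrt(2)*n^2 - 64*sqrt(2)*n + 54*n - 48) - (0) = sqrt(2)*n^5 - 9*sqrt(2)*n^4 - 3*n^4 + 27*n^3 - 30*n^2 + 72*sqrt(2)*n^2 - 64*sqrt(2)*n + 54*n - 48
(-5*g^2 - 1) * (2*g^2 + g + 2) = -10*g^4 - 5*g^3 - 12*g^2 - g - 2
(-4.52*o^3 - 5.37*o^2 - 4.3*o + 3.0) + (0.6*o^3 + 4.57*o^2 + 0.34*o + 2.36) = -3.92*o^3 - 0.8*o^2 - 3.96*o + 5.36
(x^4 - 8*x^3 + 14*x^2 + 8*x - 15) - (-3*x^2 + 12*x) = x^4 - 8*x^3 + 17*x^2 - 4*x - 15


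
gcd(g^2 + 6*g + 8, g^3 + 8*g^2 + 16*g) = g + 4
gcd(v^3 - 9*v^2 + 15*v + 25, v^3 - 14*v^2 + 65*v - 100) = v^2 - 10*v + 25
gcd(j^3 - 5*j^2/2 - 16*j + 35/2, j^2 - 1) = j - 1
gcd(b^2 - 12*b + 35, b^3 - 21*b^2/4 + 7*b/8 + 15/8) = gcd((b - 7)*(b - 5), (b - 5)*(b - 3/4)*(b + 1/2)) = b - 5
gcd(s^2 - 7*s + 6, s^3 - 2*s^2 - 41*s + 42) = s - 1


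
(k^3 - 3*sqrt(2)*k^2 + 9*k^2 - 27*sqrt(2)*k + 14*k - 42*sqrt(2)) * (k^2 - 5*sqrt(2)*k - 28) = k^5 - 8*sqrt(2)*k^4 + 9*k^4 - 72*sqrt(2)*k^3 + 16*k^3 - 28*sqrt(2)*k^2 + 18*k^2 + 28*k + 756*sqrt(2)*k + 1176*sqrt(2)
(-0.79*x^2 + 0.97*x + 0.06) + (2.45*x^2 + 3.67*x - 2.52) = 1.66*x^2 + 4.64*x - 2.46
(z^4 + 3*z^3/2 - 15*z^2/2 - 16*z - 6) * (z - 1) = z^5 + z^4/2 - 9*z^3 - 17*z^2/2 + 10*z + 6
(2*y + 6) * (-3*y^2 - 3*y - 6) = -6*y^3 - 24*y^2 - 30*y - 36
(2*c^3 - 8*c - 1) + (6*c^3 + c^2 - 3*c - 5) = 8*c^3 + c^2 - 11*c - 6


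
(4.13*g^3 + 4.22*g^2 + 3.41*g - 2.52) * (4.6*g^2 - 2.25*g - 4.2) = 18.998*g^5 + 10.1195*g^4 - 11.155*g^3 - 36.9885*g^2 - 8.652*g + 10.584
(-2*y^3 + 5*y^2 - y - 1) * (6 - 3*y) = 6*y^4 - 27*y^3 + 33*y^2 - 3*y - 6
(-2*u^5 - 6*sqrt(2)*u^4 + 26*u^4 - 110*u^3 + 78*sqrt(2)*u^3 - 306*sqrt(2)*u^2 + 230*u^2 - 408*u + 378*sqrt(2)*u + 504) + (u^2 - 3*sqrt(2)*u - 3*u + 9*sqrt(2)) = -2*u^5 - 6*sqrt(2)*u^4 + 26*u^4 - 110*u^3 + 78*sqrt(2)*u^3 - 306*sqrt(2)*u^2 + 231*u^2 - 411*u + 375*sqrt(2)*u + 9*sqrt(2) + 504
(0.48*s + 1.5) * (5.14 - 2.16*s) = -1.0368*s^2 - 0.772800000000001*s + 7.71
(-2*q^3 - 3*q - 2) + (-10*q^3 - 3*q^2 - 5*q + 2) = -12*q^3 - 3*q^2 - 8*q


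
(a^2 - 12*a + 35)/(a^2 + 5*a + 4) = (a^2 - 12*a + 35)/(a^2 + 5*a + 4)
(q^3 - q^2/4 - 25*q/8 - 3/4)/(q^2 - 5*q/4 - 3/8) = (2*q^2 - q - 6)/(2*q - 3)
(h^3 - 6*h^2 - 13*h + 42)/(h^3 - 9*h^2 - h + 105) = (h - 2)/(h - 5)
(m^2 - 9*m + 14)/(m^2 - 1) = (m^2 - 9*m + 14)/(m^2 - 1)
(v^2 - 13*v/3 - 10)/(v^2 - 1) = (v^2 - 13*v/3 - 10)/(v^2 - 1)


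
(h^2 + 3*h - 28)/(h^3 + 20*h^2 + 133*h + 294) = (h - 4)/(h^2 + 13*h + 42)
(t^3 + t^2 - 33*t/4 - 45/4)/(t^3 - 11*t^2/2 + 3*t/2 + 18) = (t + 5/2)/(t - 4)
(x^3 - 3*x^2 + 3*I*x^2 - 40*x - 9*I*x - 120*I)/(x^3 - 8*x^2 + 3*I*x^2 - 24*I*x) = (x + 5)/x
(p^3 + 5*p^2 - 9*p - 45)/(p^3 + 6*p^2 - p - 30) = (p - 3)/(p - 2)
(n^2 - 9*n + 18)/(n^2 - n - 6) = (n - 6)/(n + 2)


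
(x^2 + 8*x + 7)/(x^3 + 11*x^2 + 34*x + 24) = (x + 7)/(x^2 + 10*x + 24)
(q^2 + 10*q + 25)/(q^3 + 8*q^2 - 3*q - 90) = (q + 5)/(q^2 + 3*q - 18)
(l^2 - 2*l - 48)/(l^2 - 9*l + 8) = (l + 6)/(l - 1)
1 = 1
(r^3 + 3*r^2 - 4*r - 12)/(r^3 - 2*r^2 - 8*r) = (r^2 + r - 6)/(r*(r - 4))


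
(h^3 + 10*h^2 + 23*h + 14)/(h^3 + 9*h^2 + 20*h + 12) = (h + 7)/(h + 6)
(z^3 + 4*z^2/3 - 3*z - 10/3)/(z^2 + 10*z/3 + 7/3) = (3*z^2 + z - 10)/(3*z + 7)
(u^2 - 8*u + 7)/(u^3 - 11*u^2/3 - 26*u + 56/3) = 3*(u - 1)/(3*u^2 + 10*u - 8)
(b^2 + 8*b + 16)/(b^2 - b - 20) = (b + 4)/(b - 5)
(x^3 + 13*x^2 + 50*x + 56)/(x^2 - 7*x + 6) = (x^3 + 13*x^2 + 50*x + 56)/(x^2 - 7*x + 6)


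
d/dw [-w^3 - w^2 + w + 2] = -3*w^2 - 2*w + 1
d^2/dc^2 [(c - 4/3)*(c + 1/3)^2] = 6*c - 4/3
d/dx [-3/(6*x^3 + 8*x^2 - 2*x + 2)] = 3*(9*x^2 + 8*x - 1)/(2*(3*x^3 + 4*x^2 - x + 1)^2)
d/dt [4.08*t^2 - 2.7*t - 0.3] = 8.16*t - 2.7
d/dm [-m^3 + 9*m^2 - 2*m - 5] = -3*m^2 + 18*m - 2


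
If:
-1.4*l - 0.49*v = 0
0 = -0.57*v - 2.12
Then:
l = 1.30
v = -3.72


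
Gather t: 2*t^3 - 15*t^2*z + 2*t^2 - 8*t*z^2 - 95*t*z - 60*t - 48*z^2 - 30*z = 2*t^3 + t^2*(2 - 15*z) + t*(-8*z^2 - 95*z - 60) - 48*z^2 - 30*z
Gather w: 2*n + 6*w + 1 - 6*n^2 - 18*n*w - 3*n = -6*n^2 - n + w*(6 - 18*n) + 1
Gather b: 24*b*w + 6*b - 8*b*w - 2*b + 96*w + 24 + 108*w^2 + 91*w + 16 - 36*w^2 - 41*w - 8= b*(16*w + 4) + 72*w^2 + 146*w + 32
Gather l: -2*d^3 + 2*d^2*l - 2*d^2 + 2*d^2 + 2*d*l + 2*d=-2*d^3 + 2*d + l*(2*d^2 + 2*d)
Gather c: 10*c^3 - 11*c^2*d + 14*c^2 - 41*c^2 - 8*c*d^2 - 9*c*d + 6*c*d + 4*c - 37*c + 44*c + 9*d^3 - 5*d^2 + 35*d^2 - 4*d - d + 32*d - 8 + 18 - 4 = 10*c^3 + c^2*(-11*d - 27) + c*(-8*d^2 - 3*d + 11) + 9*d^3 + 30*d^2 + 27*d + 6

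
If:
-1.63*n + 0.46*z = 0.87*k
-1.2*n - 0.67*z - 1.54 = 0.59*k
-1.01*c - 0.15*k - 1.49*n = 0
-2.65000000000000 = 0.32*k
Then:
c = -4.48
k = -8.28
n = 3.87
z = -1.94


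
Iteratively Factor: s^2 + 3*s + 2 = (s + 2)*(s + 1)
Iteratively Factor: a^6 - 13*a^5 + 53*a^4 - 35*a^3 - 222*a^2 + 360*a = (a + 2)*(a^5 - 15*a^4 + 83*a^3 - 201*a^2 + 180*a) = (a - 3)*(a + 2)*(a^4 - 12*a^3 + 47*a^2 - 60*a) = (a - 3)^2*(a + 2)*(a^3 - 9*a^2 + 20*a) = (a - 5)*(a - 3)^2*(a + 2)*(a^2 - 4*a) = a*(a - 5)*(a - 3)^2*(a + 2)*(a - 4)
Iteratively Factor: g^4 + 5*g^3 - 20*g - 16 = (g + 2)*(g^3 + 3*g^2 - 6*g - 8) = (g - 2)*(g + 2)*(g^2 + 5*g + 4) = (g - 2)*(g + 2)*(g + 4)*(g + 1)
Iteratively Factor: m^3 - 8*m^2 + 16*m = (m - 4)*(m^2 - 4*m) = (m - 4)^2*(m)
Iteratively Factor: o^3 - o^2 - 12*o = (o - 4)*(o^2 + 3*o) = o*(o - 4)*(o + 3)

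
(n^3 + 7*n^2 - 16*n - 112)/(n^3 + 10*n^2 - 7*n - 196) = (n + 4)/(n + 7)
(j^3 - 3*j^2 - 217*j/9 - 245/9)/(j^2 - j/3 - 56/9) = (3*j^2 - 16*j - 35)/(3*j - 8)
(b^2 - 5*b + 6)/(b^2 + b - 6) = (b - 3)/(b + 3)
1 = 1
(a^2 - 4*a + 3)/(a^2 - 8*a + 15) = (a - 1)/(a - 5)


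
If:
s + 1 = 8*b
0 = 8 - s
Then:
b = 9/8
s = 8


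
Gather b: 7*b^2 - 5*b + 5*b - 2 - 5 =7*b^2 - 7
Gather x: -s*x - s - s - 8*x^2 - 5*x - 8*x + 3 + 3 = -2*s - 8*x^2 + x*(-s - 13) + 6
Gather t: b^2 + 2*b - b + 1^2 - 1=b^2 + b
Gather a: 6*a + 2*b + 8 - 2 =6*a + 2*b + 6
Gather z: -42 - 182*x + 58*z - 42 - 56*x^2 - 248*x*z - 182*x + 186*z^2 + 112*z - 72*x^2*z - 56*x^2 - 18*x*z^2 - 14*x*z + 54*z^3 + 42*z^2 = -112*x^2 - 364*x + 54*z^3 + z^2*(228 - 18*x) + z*(-72*x^2 - 262*x + 170) - 84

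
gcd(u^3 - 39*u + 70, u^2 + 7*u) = u + 7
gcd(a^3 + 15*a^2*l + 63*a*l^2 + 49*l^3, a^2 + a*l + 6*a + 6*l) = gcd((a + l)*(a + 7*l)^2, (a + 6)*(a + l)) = a + l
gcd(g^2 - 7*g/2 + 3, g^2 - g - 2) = g - 2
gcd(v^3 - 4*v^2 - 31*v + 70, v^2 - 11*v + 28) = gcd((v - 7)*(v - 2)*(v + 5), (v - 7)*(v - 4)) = v - 7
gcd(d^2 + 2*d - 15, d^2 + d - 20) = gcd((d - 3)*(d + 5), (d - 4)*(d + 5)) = d + 5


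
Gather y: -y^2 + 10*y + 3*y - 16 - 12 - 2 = -y^2 + 13*y - 30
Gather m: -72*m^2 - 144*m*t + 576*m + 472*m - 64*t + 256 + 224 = -72*m^2 + m*(1048 - 144*t) - 64*t + 480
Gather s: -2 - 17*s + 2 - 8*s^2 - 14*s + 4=-8*s^2 - 31*s + 4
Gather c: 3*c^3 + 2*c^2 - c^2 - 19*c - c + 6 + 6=3*c^3 + c^2 - 20*c + 12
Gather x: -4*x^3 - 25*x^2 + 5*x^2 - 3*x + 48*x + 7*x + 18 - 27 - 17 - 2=-4*x^3 - 20*x^2 + 52*x - 28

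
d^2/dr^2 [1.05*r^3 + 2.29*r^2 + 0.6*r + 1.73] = 6.3*r + 4.58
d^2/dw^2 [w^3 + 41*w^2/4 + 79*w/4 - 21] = 6*w + 41/2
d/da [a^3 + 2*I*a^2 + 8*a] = 3*a^2 + 4*I*a + 8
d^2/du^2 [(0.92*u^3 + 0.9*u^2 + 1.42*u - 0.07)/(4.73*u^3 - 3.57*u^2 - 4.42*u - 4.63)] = (71.341644*u^6 + 306.02154*u^5 + 192.007728*u^4 + 367.551944*u^3 + 400.309662*u^2 - 38.32155*u - 19.954066)/(105.823817*u^9 - 239.613759*u^8 - 115.814523*u^7 + 91.560498*u^6 + 577.32*u^5 + 194.523843*u^4 - 220.513009*u^3 - 500.949795*u^2 - 284.253294*u - 99.252847)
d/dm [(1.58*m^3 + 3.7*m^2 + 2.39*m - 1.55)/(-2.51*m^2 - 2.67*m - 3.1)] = (-3.9658*m^4 - 8.4372*m^3 - 18.5741*m^2 - 30.721*m - 11.5475)/(6.3001*m^4 + 13.4034*m^3 + 22.6909*m^2 + 16.554*m + 9.61)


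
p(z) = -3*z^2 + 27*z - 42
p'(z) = 27 - 6*z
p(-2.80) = -141.12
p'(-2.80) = 43.80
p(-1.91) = -104.51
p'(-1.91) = 38.46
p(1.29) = -12.16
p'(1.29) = 19.26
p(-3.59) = -177.59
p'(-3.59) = 48.54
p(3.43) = 15.32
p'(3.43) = 6.42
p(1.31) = -11.78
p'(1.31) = 19.14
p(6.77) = 3.29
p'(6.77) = -13.62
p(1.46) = -8.97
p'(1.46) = 18.24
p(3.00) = 12.00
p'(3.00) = 9.00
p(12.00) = -150.00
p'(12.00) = -45.00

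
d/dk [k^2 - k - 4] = 2*k - 1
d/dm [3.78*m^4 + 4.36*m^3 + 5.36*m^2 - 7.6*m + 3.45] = 15.12*m^3 + 13.08*m^2 + 10.72*m - 7.6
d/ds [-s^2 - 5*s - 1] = -2*s - 5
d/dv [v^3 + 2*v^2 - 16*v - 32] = 3*v^2 + 4*v - 16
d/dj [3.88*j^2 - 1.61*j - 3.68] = 7.76*j - 1.61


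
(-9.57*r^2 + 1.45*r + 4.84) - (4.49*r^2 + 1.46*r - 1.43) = -14.06*r^2 - 0.01*r + 6.27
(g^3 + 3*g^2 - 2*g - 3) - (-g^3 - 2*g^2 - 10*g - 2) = 2*g^3 + 5*g^2 + 8*g - 1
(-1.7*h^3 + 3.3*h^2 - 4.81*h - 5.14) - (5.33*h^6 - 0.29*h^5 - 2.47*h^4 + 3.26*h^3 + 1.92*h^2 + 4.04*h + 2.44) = -5.33*h^6 + 0.29*h^5 + 2.47*h^4 - 4.96*h^3 + 1.38*h^2 - 8.85*h - 7.58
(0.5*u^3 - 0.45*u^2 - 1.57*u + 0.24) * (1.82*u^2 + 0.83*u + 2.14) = 0.91*u^5 - 0.404*u^4 - 2.1609*u^3 - 1.8293*u^2 - 3.1606*u + 0.5136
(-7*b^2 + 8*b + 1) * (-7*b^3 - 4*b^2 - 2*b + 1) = 49*b^5 - 28*b^4 - 25*b^3 - 27*b^2 + 6*b + 1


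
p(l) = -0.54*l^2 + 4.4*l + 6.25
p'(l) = 4.4 - 1.08*l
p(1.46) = 11.52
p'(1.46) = 2.82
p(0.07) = 6.56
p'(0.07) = 4.32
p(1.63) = 11.99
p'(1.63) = 2.64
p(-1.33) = -0.56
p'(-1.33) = 5.84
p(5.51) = 14.10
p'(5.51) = -1.55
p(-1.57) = -1.99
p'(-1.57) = 6.10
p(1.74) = 12.27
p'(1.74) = 2.52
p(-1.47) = -1.38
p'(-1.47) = 5.99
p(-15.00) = -181.25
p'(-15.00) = 20.60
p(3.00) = 14.59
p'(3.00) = 1.16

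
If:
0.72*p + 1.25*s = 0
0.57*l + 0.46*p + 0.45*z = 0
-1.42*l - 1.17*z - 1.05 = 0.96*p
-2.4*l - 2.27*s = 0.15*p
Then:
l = 1.90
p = 3.95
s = -2.27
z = -6.45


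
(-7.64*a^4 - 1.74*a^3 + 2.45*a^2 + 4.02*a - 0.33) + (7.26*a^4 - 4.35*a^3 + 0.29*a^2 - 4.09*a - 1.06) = -0.38*a^4 - 6.09*a^3 + 2.74*a^2 - 0.0700000000000003*a - 1.39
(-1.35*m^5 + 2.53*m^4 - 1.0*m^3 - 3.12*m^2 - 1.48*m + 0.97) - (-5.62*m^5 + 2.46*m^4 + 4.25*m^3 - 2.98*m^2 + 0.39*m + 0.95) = 4.27*m^5 + 0.0699999999999998*m^4 - 5.25*m^3 - 0.14*m^2 - 1.87*m + 0.02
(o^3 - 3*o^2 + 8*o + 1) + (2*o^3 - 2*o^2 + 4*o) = 3*o^3 - 5*o^2 + 12*o + 1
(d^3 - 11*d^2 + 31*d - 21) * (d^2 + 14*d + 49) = d^5 + 3*d^4 - 74*d^3 - 126*d^2 + 1225*d - 1029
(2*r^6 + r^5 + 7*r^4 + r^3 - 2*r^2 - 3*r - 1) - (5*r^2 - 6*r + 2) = 2*r^6 + r^5 + 7*r^4 + r^3 - 7*r^2 + 3*r - 3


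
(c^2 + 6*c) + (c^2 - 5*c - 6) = 2*c^2 + c - 6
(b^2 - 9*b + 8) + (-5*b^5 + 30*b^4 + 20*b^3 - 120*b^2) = -5*b^5 + 30*b^4 + 20*b^3 - 119*b^2 - 9*b + 8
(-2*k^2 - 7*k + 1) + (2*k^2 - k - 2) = -8*k - 1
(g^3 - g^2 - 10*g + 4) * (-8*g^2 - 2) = -8*g^5 + 8*g^4 + 78*g^3 - 30*g^2 + 20*g - 8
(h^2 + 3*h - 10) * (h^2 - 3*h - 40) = h^4 - 59*h^2 - 90*h + 400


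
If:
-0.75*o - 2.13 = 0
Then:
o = -2.84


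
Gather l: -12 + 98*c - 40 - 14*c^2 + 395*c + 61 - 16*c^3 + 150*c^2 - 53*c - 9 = -16*c^3 + 136*c^2 + 440*c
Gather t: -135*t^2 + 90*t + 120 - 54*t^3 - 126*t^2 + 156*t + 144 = -54*t^3 - 261*t^2 + 246*t + 264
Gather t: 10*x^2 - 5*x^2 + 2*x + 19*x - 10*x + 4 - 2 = 5*x^2 + 11*x + 2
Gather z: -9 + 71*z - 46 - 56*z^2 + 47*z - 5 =-56*z^2 + 118*z - 60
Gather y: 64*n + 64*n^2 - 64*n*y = 64*n^2 - 64*n*y + 64*n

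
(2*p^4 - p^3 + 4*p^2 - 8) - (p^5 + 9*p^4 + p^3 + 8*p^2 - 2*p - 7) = -p^5 - 7*p^4 - 2*p^3 - 4*p^2 + 2*p - 1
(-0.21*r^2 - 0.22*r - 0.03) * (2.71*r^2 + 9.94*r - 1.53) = -0.5691*r^4 - 2.6836*r^3 - 1.9468*r^2 + 0.0384*r + 0.0459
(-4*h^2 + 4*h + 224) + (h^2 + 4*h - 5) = -3*h^2 + 8*h + 219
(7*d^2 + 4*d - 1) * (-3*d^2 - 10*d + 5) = -21*d^4 - 82*d^3 - 2*d^2 + 30*d - 5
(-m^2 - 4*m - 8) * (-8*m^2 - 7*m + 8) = 8*m^4 + 39*m^3 + 84*m^2 + 24*m - 64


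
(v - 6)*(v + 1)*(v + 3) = v^3 - 2*v^2 - 21*v - 18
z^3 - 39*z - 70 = (z - 7)*(z + 2)*(z + 5)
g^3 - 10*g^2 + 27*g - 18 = (g - 6)*(g - 3)*(g - 1)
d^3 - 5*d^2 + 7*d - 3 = (d - 3)*(d - 1)^2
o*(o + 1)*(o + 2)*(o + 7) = o^4 + 10*o^3 + 23*o^2 + 14*o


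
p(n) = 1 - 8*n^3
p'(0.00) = 0.00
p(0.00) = 1.00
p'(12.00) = -3456.00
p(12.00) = -13823.00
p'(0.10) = -0.24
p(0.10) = 0.99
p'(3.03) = -220.34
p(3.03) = -221.55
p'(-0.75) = -13.50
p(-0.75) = 4.38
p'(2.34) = -131.41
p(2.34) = -101.50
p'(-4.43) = -471.00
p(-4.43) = 696.51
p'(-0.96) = -22.12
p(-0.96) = 8.08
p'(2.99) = -214.56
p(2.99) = -212.85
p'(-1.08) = -27.99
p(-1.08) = 11.08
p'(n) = -24*n^2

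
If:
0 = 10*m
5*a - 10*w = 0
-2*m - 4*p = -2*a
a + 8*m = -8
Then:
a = -8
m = 0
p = -4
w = -4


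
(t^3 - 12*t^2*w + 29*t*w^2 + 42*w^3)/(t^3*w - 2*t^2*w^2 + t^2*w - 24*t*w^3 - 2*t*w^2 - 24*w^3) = (t^2 - 6*t*w - 7*w^2)/(w*(t^2 + 4*t*w + t + 4*w))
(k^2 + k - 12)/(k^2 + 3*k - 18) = (k + 4)/(k + 6)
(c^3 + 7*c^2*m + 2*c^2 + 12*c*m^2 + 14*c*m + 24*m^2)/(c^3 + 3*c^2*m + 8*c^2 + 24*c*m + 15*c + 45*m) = (c^2 + 4*c*m + 2*c + 8*m)/(c^2 + 8*c + 15)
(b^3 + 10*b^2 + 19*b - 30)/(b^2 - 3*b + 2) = (b^2 + 11*b + 30)/(b - 2)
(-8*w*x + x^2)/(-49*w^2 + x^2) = x*(8*w - x)/(49*w^2 - x^2)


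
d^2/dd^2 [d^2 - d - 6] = 2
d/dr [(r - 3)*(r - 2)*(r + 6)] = 3*r^2 + 2*r - 24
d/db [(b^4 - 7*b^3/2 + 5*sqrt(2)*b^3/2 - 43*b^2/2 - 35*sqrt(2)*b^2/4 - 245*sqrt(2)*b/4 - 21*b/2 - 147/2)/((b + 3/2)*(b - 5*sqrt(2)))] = (16*b^5 - 100*sqrt(2)*b^4 + 8*b^4 - 484*b^3 + 100*sqrt(2)*b^3 - 374*b^2 + 1875*sqrt(2)*b^2 + 3276*b + 2580*sqrt(2)*b - 2310*sqrt(2) + 8232)/(2*(4*b^4 - 40*sqrt(2)*b^3 + 12*b^3 - 120*sqrt(2)*b^2 + 209*b^2 - 90*sqrt(2)*b + 600*b + 450))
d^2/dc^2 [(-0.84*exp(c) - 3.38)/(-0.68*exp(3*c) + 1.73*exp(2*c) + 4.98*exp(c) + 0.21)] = (1.553664*exp(6*c) + 11.10168*exp(5*c) - 29.846212*exp(4*c) + 11.894384*exp(3*c) + 89.8731*exp(2*c) + 78.035064*exp(c) - 3.49776)*exp(c)/(0.314432*exp(9*c) - 2.399856*exp(8*c) - 0.802740000000001*exp(7*c) + 29.681803*exp(6*c) + 7.36115400000001*exp(5*c) - 126.332739*exp(4*c) - 134.271432*exp(3*c) - 15.853131*exp(2*c) - 0.658854*exp(c) - 0.009261)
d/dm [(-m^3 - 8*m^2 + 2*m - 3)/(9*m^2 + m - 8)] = (-9*m^4 - 2*m^3 - 2*m^2 + 182*m - 13)/(81*m^4 + 18*m^3 - 143*m^2 - 16*m + 64)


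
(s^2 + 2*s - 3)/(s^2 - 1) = (s + 3)/(s + 1)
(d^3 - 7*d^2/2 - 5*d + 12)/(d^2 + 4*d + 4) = (d^2 - 11*d/2 + 6)/(d + 2)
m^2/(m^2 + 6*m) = m/(m + 6)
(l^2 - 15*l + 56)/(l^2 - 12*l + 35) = (l - 8)/(l - 5)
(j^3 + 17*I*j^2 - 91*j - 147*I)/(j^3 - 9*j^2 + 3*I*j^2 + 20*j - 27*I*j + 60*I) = (j^2 + 14*I*j - 49)/(j^2 - 9*j + 20)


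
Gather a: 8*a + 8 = 8*a + 8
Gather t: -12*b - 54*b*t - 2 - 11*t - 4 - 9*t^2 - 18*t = -12*b - 9*t^2 + t*(-54*b - 29) - 6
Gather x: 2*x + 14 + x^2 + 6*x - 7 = x^2 + 8*x + 7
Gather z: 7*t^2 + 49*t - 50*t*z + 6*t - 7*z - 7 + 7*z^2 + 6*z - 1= 7*t^2 + 55*t + 7*z^2 + z*(-50*t - 1) - 8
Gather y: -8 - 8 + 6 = -10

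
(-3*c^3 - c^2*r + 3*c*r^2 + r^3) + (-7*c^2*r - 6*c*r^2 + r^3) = -3*c^3 - 8*c^2*r - 3*c*r^2 + 2*r^3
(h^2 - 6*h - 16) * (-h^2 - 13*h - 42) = -h^4 - 7*h^3 + 52*h^2 + 460*h + 672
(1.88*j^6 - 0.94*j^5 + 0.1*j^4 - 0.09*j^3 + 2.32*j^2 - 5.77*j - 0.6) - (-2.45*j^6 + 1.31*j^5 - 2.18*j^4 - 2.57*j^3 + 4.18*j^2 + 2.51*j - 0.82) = 4.33*j^6 - 2.25*j^5 + 2.28*j^4 + 2.48*j^3 - 1.86*j^2 - 8.28*j + 0.22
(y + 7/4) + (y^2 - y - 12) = y^2 - 41/4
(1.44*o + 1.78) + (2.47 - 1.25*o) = 0.19*o + 4.25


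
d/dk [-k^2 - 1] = -2*k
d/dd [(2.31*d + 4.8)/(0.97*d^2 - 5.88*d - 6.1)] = (-2.2407*d^2 - 9.312*d + 14.133)/(0.9409*d^4 - 11.4072*d^3 + 22.7404*d^2 + 71.736*d + 37.21)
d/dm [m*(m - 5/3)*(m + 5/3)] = 3*m^2 - 25/9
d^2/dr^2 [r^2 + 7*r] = 2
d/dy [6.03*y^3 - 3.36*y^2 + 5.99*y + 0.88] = 18.09*y^2 - 6.72*y + 5.99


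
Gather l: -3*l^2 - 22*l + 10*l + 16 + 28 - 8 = -3*l^2 - 12*l + 36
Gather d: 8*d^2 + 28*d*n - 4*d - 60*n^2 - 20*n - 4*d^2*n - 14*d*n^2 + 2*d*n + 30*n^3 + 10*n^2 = d^2*(8 - 4*n) + d*(-14*n^2 + 30*n - 4) + 30*n^3 - 50*n^2 - 20*n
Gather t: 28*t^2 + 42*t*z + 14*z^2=28*t^2 + 42*t*z + 14*z^2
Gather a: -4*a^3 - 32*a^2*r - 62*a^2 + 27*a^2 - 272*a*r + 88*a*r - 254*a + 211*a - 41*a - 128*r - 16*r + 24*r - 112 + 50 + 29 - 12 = -4*a^3 + a^2*(-32*r - 35) + a*(-184*r - 84) - 120*r - 45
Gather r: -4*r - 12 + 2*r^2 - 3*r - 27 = 2*r^2 - 7*r - 39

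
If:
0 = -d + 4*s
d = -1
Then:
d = -1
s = -1/4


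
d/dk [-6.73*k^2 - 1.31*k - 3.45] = -13.46*k - 1.31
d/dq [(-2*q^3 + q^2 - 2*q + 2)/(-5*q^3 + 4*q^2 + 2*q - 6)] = (-3*q^4 - 28*q^3 + 76*q^2 - 28*q + 8)/(25*q^6 - 40*q^5 - 4*q^4 + 76*q^3 - 44*q^2 - 24*q + 36)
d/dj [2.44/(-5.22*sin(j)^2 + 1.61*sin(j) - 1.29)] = (25.4736*sin(j) - 3.9284)*cos(j)/(5.22*sin(j)^2 - 1.61*sin(j) + 1.29)^2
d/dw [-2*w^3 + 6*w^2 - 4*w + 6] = -6*w^2 + 12*w - 4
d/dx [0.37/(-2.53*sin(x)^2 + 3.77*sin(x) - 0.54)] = (1.8722*sin(x) - 1.3949)*cos(x)/(2.53*sin(x)^2 - 3.77*sin(x) + 0.54)^2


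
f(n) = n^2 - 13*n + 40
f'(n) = 2*n - 13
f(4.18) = 3.13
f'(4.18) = -4.64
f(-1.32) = 58.90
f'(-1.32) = -15.64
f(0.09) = 38.84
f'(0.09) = -12.82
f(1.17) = 26.16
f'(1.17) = -10.66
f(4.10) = 3.51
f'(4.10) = -4.80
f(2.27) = 15.64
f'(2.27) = -8.46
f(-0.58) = 47.88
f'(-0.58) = -14.16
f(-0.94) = 53.10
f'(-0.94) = -14.88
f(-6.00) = 154.00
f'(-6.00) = -25.00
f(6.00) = -2.00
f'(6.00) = -1.00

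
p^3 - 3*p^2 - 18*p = p*(p - 6)*(p + 3)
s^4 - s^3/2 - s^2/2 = s^2*(s - 1)*(s + 1/2)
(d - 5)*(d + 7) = d^2 + 2*d - 35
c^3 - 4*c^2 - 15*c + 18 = (c - 6)*(c - 1)*(c + 3)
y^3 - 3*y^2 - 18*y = y*(y - 6)*(y + 3)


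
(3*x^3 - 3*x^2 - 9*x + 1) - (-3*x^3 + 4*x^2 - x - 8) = 6*x^3 - 7*x^2 - 8*x + 9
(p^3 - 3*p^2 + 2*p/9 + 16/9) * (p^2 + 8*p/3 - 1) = p^5 - p^4/3 - 79*p^3/9 + 145*p^2/27 + 122*p/27 - 16/9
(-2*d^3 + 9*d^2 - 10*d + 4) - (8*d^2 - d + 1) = -2*d^3 + d^2 - 9*d + 3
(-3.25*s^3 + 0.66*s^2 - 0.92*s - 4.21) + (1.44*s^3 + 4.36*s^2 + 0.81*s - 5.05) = -1.81*s^3 + 5.02*s^2 - 0.11*s - 9.26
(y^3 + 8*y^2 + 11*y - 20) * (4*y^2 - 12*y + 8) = 4*y^5 + 20*y^4 - 44*y^3 - 148*y^2 + 328*y - 160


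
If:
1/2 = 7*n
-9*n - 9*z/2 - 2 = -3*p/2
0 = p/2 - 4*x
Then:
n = 1/14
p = 3*z + 37/21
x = 3*z/8 + 37/168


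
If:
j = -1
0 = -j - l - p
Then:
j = -1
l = 1 - p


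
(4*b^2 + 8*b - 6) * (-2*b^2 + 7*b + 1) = -8*b^4 + 12*b^3 + 72*b^2 - 34*b - 6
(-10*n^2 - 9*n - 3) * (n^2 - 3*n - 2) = -10*n^4 + 21*n^3 + 44*n^2 + 27*n + 6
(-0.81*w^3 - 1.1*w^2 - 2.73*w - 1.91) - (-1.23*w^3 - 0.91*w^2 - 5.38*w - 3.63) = 0.42*w^3 - 0.19*w^2 + 2.65*w + 1.72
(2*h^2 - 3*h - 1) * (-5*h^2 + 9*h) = -10*h^4 + 33*h^3 - 22*h^2 - 9*h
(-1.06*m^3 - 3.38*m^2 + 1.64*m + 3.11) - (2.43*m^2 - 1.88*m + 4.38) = -1.06*m^3 - 5.81*m^2 + 3.52*m - 1.27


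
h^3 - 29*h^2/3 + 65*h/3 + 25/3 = (h - 5)^2*(h + 1/3)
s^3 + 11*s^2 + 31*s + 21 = (s + 1)*(s + 3)*(s + 7)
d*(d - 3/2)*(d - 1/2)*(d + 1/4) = d^4 - 7*d^3/4 + d^2/4 + 3*d/16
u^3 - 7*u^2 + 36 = (u - 6)*(u - 3)*(u + 2)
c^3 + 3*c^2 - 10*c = c*(c - 2)*(c + 5)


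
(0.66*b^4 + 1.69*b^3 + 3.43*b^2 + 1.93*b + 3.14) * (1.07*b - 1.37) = 0.7062*b^5 + 0.9041*b^4 + 1.3548*b^3 - 2.634*b^2 + 0.7157*b - 4.3018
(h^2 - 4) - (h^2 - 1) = -3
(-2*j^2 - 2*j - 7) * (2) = -4*j^2 - 4*j - 14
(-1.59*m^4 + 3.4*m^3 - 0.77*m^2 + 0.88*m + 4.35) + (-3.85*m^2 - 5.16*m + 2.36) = -1.59*m^4 + 3.4*m^3 - 4.62*m^2 - 4.28*m + 6.71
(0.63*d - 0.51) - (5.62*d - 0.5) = -4.99*d - 0.01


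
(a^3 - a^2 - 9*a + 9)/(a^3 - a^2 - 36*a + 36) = (a^2 - 9)/(a^2 - 36)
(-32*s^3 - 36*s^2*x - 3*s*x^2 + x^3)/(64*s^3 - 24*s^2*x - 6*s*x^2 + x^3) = (s + x)/(-2*s + x)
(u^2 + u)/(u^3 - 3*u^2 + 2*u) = (u + 1)/(u^2 - 3*u + 2)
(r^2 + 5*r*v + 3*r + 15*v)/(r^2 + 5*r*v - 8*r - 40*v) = (r + 3)/(r - 8)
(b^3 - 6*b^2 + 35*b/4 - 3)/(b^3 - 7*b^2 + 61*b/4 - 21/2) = (2*b^2 - 9*b + 4)/(2*b^2 - 11*b + 14)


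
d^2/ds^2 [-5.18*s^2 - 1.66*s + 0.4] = -10.3600000000000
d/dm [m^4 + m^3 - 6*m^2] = m*(4*m^2 + 3*m - 12)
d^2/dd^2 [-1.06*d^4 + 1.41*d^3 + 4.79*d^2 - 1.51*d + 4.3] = -12.72*d^2 + 8.46*d + 9.58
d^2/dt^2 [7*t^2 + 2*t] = 14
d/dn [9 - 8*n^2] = -16*n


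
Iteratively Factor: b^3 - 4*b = (b)*(b^2 - 4) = b*(b + 2)*(b - 2)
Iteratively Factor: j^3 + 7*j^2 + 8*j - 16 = (j - 1)*(j^2 + 8*j + 16) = (j - 1)*(j + 4)*(j + 4)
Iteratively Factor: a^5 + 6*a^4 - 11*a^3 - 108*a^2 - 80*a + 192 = (a - 1)*(a^4 + 7*a^3 - 4*a^2 - 112*a - 192) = (a - 1)*(a + 4)*(a^3 + 3*a^2 - 16*a - 48) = (a - 1)*(a + 4)^2*(a^2 - a - 12) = (a - 4)*(a - 1)*(a + 4)^2*(a + 3)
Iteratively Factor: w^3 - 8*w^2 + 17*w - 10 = (w - 1)*(w^2 - 7*w + 10) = (w - 5)*(w - 1)*(w - 2)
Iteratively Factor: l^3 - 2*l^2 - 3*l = (l + 1)*(l^2 - 3*l) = l*(l + 1)*(l - 3)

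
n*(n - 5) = n^2 - 5*n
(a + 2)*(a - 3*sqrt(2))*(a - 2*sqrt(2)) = a^3 - 5*sqrt(2)*a^2 + 2*a^2 - 10*sqrt(2)*a + 12*a + 24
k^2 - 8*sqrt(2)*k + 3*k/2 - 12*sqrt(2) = (k + 3/2)*(k - 8*sqrt(2))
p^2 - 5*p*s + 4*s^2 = (p - 4*s)*(p - s)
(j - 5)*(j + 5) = j^2 - 25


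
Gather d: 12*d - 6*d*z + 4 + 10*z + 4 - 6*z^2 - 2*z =d*(12 - 6*z) - 6*z^2 + 8*z + 8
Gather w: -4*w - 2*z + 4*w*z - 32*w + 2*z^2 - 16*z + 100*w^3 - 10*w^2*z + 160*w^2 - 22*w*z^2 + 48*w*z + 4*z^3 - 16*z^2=100*w^3 + w^2*(160 - 10*z) + w*(-22*z^2 + 52*z - 36) + 4*z^3 - 14*z^2 - 18*z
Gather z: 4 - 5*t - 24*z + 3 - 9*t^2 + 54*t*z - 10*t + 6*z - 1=-9*t^2 - 15*t + z*(54*t - 18) + 6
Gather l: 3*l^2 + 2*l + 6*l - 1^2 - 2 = 3*l^2 + 8*l - 3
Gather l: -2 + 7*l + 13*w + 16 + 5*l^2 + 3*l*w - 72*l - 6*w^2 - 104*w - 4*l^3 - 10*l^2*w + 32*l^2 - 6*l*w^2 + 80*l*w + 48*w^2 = -4*l^3 + l^2*(37 - 10*w) + l*(-6*w^2 + 83*w - 65) + 42*w^2 - 91*w + 14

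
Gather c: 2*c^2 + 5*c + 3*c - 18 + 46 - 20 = 2*c^2 + 8*c + 8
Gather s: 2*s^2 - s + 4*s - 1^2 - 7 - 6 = 2*s^2 + 3*s - 14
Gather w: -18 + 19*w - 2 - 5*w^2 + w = -5*w^2 + 20*w - 20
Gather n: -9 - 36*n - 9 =-36*n - 18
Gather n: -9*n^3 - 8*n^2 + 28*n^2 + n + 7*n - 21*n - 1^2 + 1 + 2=-9*n^3 + 20*n^2 - 13*n + 2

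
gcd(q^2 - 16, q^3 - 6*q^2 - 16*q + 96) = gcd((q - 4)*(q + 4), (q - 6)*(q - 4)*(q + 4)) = q^2 - 16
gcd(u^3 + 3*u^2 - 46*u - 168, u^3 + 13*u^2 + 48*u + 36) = u + 6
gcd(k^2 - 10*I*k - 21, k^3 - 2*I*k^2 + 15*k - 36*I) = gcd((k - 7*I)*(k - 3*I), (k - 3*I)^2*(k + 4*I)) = k - 3*I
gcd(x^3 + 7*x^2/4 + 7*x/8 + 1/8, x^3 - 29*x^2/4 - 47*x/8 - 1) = x^2 + 3*x/4 + 1/8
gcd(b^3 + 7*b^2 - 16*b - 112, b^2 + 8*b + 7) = b + 7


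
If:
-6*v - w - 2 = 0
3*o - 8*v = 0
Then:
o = -4*w/9 - 8/9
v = -w/6 - 1/3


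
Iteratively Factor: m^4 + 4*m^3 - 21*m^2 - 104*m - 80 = (m + 4)*(m^3 - 21*m - 20) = (m - 5)*(m + 4)*(m^2 + 5*m + 4) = (m - 5)*(m + 4)^2*(m + 1)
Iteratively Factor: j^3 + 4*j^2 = (j)*(j^2 + 4*j) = j*(j + 4)*(j)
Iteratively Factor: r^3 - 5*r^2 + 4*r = (r)*(r^2 - 5*r + 4) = r*(r - 4)*(r - 1)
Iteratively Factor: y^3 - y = (y - 1)*(y^2 + y) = y*(y - 1)*(y + 1)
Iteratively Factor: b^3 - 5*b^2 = (b - 5)*(b^2) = b*(b - 5)*(b)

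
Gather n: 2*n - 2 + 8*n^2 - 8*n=8*n^2 - 6*n - 2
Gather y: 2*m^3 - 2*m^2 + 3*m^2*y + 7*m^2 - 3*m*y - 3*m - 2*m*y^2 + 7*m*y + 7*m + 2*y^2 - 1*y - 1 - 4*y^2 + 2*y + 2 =2*m^3 + 5*m^2 + 4*m + y^2*(-2*m - 2) + y*(3*m^2 + 4*m + 1) + 1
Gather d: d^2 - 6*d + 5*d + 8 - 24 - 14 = d^2 - d - 30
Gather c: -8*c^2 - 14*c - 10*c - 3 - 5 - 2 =-8*c^2 - 24*c - 10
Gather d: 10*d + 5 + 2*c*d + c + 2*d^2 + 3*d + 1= c + 2*d^2 + d*(2*c + 13) + 6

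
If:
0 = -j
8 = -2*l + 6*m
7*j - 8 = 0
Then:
No Solution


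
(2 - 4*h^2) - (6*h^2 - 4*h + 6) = -10*h^2 + 4*h - 4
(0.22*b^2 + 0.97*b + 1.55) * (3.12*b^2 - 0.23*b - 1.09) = 0.6864*b^4 + 2.9758*b^3 + 4.3731*b^2 - 1.4138*b - 1.6895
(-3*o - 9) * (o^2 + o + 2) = -3*o^3 - 12*o^2 - 15*o - 18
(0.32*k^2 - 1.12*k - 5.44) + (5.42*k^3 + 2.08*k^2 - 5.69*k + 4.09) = 5.42*k^3 + 2.4*k^2 - 6.81*k - 1.35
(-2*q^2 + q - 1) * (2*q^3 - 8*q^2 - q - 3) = -4*q^5 + 18*q^4 - 8*q^3 + 13*q^2 - 2*q + 3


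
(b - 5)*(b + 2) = b^2 - 3*b - 10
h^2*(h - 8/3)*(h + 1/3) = h^4 - 7*h^3/3 - 8*h^2/9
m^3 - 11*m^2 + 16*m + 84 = (m - 7)*(m - 6)*(m + 2)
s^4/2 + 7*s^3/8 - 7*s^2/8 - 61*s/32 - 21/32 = (s/2 + 1/2)*(s - 3/2)*(s + 1/2)*(s + 7/4)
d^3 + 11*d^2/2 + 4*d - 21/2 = (d - 1)*(d + 3)*(d + 7/2)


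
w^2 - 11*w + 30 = (w - 6)*(w - 5)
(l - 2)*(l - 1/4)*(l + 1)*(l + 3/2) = l^4 + l^3/4 - 29*l^2/8 - 17*l/8 + 3/4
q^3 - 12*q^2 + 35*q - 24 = (q - 8)*(q - 3)*(q - 1)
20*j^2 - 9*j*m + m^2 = (-5*j + m)*(-4*j + m)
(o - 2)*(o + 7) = o^2 + 5*o - 14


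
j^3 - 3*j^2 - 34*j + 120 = (j - 5)*(j - 4)*(j + 6)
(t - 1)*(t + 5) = t^2 + 4*t - 5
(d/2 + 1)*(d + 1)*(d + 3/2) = d^3/2 + 9*d^2/4 + 13*d/4 + 3/2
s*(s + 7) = s^2 + 7*s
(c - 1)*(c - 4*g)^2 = c^3 - 8*c^2*g - c^2 + 16*c*g^2 + 8*c*g - 16*g^2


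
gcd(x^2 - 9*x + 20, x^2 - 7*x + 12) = x - 4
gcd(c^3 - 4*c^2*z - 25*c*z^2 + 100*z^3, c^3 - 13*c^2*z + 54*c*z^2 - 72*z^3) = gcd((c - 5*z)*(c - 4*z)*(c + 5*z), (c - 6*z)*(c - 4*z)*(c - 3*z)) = -c + 4*z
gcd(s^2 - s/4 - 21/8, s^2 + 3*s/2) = s + 3/2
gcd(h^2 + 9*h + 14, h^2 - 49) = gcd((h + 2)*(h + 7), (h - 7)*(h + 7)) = h + 7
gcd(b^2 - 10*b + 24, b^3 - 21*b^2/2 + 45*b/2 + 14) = b - 4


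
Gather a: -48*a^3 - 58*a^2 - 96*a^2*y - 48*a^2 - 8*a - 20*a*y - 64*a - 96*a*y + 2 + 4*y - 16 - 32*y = -48*a^3 + a^2*(-96*y - 106) + a*(-116*y - 72) - 28*y - 14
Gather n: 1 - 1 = 0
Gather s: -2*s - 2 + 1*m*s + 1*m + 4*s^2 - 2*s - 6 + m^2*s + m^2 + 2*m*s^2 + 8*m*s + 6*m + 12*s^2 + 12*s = m^2 + 7*m + s^2*(2*m + 16) + s*(m^2 + 9*m + 8) - 8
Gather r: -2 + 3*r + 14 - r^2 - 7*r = -r^2 - 4*r + 12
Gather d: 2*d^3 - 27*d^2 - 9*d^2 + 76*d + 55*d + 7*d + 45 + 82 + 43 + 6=2*d^3 - 36*d^2 + 138*d + 176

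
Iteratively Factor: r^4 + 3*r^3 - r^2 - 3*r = (r - 1)*(r^3 + 4*r^2 + 3*r) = (r - 1)*(r + 3)*(r^2 + r) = r*(r - 1)*(r + 3)*(r + 1)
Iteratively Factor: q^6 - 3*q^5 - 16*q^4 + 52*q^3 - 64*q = (q - 2)*(q^5 - q^4 - 18*q^3 + 16*q^2 + 32*q) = (q - 2)^2*(q^4 + q^3 - 16*q^2 - 16*q) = (q - 2)^2*(q + 4)*(q^3 - 3*q^2 - 4*q) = q*(q - 2)^2*(q + 4)*(q^2 - 3*q - 4) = q*(q - 2)^2*(q + 1)*(q + 4)*(q - 4)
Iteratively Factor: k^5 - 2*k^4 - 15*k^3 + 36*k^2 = (k - 3)*(k^4 + k^3 - 12*k^2) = k*(k - 3)*(k^3 + k^2 - 12*k) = k*(k - 3)*(k + 4)*(k^2 - 3*k) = k*(k - 3)^2*(k + 4)*(k)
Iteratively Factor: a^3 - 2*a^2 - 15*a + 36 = (a + 4)*(a^2 - 6*a + 9) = (a - 3)*(a + 4)*(a - 3)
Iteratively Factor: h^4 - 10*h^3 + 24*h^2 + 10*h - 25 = (h - 5)*(h^3 - 5*h^2 - h + 5) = (h - 5)*(h + 1)*(h^2 - 6*h + 5) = (h - 5)^2*(h + 1)*(h - 1)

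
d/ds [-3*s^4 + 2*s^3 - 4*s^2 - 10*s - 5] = -12*s^3 + 6*s^2 - 8*s - 10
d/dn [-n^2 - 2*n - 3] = -2*n - 2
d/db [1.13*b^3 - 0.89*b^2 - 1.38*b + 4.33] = 3.39*b^2 - 1.78*b - 1.38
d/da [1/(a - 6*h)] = -1/(a - 6*h)^2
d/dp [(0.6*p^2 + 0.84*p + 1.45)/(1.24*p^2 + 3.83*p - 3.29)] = (1.2564*p^2 - 7.544*p - 8.3171)/(1.5376*p^4 + 9.4984*p^3 + 6.5097*p^2 - 25.2014*p + 10.8241)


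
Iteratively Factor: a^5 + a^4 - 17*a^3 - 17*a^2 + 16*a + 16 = (a - 4)*(a^4 + 5*a^3 + 3*a^2 - 5*a - 4) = (a - 4)*(a + 1)*(a^3 + 4*a^2 - a - 4) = (a - 4)*(a + 1)^2*(a^2 + 3*a - 4) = (a - 4)*(a - 1)*(a + 1)^2*(a + 4)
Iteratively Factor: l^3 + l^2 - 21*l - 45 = (l + 3)*(l^2 - 2*l - 15) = (l + 3)^2*(l - 5)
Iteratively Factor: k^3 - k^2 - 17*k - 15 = (k + 3)*(k^2 - 4*k - 5) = (k + 1)*(k + 3)*(k - 5)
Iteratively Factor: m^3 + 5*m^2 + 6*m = (m + 2)*(m^2 + 3*m) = m*(m + 2)*(m + 3)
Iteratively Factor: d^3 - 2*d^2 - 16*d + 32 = (d + 4)*(d^2 - 6*d + 8) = (d - 2)*(d + 4)*(d - 4)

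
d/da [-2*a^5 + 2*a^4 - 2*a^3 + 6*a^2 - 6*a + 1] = -10*a^4 + 8*a^3 - 6*a^2 + 12*a - 6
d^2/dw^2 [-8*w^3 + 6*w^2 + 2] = 12 - 48*w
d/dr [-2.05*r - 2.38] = -2.05000000000000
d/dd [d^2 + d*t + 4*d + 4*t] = 2*d + t + 4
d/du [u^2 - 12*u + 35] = 2*u - 12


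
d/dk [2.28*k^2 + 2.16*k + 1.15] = 4.56*k + 2.16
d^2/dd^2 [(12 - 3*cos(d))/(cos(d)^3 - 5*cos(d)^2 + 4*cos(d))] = 3*((1 - cos(2*d))^2 + 15*cos(d)/4 + 3*cos(2*d)/2 - 3*cos(3*d)/4 - 9/2)/((cos(d) - 1)^3*cos(d)^3)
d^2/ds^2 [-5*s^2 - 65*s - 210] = -10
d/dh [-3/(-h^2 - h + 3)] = 3*(-2*h - 1)/(h^2 + h - 3)^2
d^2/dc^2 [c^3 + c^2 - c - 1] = 6*c + 2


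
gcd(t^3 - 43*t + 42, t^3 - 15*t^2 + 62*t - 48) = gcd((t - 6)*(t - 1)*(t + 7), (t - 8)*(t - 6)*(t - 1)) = t^2 - 7*t + 6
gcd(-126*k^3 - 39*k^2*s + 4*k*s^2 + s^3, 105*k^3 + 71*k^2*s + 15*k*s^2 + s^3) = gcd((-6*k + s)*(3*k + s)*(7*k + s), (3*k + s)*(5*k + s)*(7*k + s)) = 21*k^2 + 10*k*s + s^2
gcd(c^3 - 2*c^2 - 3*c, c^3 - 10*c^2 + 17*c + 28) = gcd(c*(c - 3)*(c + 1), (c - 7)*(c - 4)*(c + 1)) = c + 1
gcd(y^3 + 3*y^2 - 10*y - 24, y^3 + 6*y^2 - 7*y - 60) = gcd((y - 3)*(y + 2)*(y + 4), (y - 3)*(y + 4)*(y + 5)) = y^2 + y - 12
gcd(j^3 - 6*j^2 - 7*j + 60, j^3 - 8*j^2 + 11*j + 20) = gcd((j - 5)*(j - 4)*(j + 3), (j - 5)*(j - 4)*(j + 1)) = j^2 - 9*j + 20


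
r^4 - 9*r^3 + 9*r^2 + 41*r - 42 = (r - 7)*(r - 3)*(r - 1)*(r + 2)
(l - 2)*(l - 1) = l^2 - 3*l + 2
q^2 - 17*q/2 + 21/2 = (q - 7)*(q - 3/2)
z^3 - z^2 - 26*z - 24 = (z - 6)*(z + 1)*(z + 4)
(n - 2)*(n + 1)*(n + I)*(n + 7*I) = n^4 - n^3 + 8*I*n^3 - 9*n^2 - 8*I*n^2 + 7*n - 16*I*n + 14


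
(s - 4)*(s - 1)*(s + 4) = s^3 - s^2 - 16*s + 16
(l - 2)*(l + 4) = l^2 + 2*l - 8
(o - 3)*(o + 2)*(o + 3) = o^3 + 2*o^2 - 9*o - 18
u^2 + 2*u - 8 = (u - 2)*(u + 4)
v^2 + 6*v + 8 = (v + 2)*(v + 4)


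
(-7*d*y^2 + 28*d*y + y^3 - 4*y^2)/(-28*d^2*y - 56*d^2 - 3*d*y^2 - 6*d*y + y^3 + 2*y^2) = y*(y - 4)/(4*d*y + 8*d + y^2 + 2*y)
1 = 1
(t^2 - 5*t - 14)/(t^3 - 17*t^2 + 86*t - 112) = (t + 2)/(t^2 - 10*t + 16)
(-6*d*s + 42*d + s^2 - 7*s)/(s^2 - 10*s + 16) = (-6*d*s + 42*d + s^2 - 7*s)/(s^2 - 10*s + 16)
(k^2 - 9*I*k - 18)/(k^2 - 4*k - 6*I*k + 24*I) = (k - 3*I)/(k - 4)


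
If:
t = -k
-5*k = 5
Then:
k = -1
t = 1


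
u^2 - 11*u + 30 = (u - 6)*(u - 5)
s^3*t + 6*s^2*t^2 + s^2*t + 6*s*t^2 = s*(s + 6*t)*(s*t + t)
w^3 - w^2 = w^2*(w - 1)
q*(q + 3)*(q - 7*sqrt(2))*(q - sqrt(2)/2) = q^4 - 15*sqrt(2)*q^3/2 + 3*q^3 - 45*sqrt(2)*q^2/2 + 7*q^2 + 21*q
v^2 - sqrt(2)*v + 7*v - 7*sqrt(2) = (v + 7)*(v - sqrt(2))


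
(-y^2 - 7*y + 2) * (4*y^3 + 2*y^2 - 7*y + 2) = -4*y^5 - 30*y^4 + y^3 + 51*y^2 - 28*y + 4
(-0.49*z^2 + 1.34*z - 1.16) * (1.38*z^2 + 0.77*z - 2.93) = -0.6762*z^4 + 1.4719*z^3 + 0.8667*z^2 - 4.8194*z + 3.3988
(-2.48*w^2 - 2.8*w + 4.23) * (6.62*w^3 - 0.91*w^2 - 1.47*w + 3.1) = -16.4176*w^5 - 16.2792*w^4 + 34.1962*w^3 - 7.4213*w^2 - 14.8981*w + 13.113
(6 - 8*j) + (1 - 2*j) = 7 - 10*j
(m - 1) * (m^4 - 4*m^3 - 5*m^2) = m^5 - 5*m^4 - m^3 + 5*m^2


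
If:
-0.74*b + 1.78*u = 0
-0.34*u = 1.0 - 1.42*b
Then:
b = 0.78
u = 0.33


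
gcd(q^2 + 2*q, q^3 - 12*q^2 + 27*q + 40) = 1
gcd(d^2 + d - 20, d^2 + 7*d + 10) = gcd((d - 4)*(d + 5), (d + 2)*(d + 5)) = d + 5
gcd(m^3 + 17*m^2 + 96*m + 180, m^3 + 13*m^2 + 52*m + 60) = m^2 + 11*m + 30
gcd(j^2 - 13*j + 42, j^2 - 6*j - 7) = j - 7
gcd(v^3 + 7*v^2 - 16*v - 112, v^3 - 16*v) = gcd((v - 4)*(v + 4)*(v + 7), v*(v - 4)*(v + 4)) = v^2 - 16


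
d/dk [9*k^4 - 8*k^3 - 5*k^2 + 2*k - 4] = 36*k^3 - 24*k^2 - 10*k + 2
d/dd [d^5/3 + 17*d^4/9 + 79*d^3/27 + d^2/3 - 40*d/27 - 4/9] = 5*d^4/3 + 68*d^3/9 + 79*d^2/9 + 2*d/3 - 40/27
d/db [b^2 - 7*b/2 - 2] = 2*b - 7/2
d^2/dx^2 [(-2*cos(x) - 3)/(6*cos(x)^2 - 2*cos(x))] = 3*(38*sin(x)^4/cos(x)^3 - 6*sin(x)^2 - 15 + 23/cos(x) + 18/cos(x)^2 - 40/cos(x)^3)/(2*(3*cos(x) - 1)^3)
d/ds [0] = 0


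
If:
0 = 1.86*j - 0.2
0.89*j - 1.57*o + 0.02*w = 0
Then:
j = 0.11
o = 0.0127388535031847*w + 0.0609547291281419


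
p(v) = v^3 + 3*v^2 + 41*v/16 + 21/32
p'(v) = 3*v^2 + 6*v + 41/16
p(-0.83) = 0.02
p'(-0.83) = -0.35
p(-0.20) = 0.26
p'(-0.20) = 1.48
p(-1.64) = 0.11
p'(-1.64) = 0.79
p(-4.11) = -28.63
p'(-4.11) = 28.58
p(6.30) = 385.92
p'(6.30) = 159.43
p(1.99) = 25.52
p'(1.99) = 26.38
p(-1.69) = 0.07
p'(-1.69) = 0.99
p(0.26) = 1.54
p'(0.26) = 4.33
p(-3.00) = -7.03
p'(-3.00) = 11.56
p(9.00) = 995.72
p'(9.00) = 299.56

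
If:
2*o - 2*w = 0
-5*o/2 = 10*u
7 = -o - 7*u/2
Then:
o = -56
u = 14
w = -56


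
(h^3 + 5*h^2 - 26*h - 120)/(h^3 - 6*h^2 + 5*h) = (h^2 + 10*h + 24)/(h*(h - 1))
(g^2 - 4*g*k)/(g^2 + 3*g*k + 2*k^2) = g*(g - 4*k)/(g^2 + 3*g*k + 2*k^2)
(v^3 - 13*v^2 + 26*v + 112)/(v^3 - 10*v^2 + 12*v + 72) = (v^2 - 15*v + 56)/(v^2 - 12*v + 36)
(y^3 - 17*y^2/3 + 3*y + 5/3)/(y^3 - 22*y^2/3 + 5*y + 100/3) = (3*y^2 - 2*y - 1)/(3*y^2 - 7*y - 20)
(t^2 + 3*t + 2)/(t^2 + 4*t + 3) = (t + 2)/(t + 3)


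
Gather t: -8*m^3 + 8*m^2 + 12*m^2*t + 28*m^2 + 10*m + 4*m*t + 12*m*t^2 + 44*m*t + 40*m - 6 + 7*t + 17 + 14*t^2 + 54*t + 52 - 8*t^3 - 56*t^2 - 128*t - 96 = -8*m^3 + 36*m^2 + 50*m - 8*t^3 + t^2*(12*m - 42) + t*(12*m^2 + 48*m - 67) - 33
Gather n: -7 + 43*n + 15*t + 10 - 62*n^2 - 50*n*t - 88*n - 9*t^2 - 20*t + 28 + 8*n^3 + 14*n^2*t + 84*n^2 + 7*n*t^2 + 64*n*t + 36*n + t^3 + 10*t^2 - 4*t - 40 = 8*n^3 + n^2*(14*t + 22) + n*(7*t^2 + 14*t - 9) + t^3 + t^2 - 9*t - 9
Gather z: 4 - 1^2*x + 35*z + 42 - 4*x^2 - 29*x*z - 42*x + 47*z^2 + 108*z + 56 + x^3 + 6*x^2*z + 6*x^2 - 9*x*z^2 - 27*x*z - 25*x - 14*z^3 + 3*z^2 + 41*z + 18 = x^3 + 2*x^2 - 68*x - 14*z^3 + z^2*(50 - 9*x) + z*(6*x^2 - 56*x + 184) + 120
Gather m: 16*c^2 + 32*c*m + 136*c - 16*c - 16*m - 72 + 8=16*c^2 + 120*c + m*(32*c - 16) - 64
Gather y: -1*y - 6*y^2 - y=-6*y^2 - 2*y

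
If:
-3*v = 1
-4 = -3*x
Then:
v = -1/3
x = 4/3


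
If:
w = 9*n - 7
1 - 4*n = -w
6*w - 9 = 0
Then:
No Solution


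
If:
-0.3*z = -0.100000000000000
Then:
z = 0.33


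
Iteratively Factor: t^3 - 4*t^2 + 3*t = (t - 1)*(t^2 - 3*t) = (t - 3)*(t - 1)*(t)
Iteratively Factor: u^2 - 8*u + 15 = (u - 5)*(u - 3)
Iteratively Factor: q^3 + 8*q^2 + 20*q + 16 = (q + 2)*(q^2 + 6*q + 8) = (q + 2)*(q + 4)*(q + 2)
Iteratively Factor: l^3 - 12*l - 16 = (l + 2)*(l^2 - 2*l - 8) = (l + 2)^2*(l - 4)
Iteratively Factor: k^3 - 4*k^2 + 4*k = (k - 2)*(k^2 - 2*k) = k*(k - 2)*(k - 2)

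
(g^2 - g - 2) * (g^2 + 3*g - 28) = g^4 + 2*g^3 - 33*g^2 + 22*g + 56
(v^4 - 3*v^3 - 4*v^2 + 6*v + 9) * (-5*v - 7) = -5*v^5 + 8*v^4 + 41*v^3 - 2*v^2 - 87*v - 63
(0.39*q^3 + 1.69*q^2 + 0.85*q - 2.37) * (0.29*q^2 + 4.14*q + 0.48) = 0.1131*q^5 + 2.1047*q^4 + 7.4303*q^3 + 3.6429*q^2 - 9.4038*q - 1.1376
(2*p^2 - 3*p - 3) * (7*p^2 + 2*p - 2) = 14*p^4 - 17*p^3 - 31*p^2 + 6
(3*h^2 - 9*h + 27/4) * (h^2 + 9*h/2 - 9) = 3*h^4 + 9*h^3/2 - 243*h^2/4 + 891*h/8 - 243/4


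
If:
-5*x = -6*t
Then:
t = 5*x/6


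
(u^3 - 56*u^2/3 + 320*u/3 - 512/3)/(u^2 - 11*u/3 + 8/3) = (u^2 - 16*u + 64)/(u - 1)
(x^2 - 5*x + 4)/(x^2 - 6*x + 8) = (x - 1)/(x - 2)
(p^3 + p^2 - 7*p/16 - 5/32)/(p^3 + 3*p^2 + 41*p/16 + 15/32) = (2*p - 1)/(2*p + 3)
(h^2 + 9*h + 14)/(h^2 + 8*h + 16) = (h^2 + 9*h + 14)/(h^2 + 8*h + 16)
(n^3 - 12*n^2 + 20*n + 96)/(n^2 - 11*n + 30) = (n^2 - 6*n - 16)/(n - 5)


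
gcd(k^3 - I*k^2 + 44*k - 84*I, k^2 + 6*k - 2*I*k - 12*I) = k - 2*I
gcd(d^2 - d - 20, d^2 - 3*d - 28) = d + 4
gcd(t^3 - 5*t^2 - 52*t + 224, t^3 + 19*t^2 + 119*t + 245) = t + 7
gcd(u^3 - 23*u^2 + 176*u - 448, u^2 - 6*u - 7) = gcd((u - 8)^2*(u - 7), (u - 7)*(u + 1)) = u - 7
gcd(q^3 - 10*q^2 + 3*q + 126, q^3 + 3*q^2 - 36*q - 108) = q^2 - 3*q - 18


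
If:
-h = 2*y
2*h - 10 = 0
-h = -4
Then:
No Solution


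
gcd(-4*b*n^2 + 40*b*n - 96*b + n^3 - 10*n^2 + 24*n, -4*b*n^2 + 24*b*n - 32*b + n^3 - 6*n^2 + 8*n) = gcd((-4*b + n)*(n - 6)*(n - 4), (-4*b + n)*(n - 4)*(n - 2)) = 4*b*n - 16*b - n^2 + 4*n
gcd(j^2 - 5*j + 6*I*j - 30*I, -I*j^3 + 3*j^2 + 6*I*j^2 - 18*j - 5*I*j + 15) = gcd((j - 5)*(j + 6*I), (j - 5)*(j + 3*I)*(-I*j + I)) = j - 5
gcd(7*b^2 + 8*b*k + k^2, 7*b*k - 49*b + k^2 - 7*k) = 7*b + k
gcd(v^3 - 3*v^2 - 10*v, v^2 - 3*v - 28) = 1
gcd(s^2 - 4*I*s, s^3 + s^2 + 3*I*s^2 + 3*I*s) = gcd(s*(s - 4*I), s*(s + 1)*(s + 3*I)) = s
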